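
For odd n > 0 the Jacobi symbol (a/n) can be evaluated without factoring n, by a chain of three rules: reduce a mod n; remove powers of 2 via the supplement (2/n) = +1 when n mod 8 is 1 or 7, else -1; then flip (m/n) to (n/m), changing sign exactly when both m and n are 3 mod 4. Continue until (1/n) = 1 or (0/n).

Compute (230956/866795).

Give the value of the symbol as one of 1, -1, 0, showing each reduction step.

-1

230956 = 2^2·57739; (2/866795) = -1 since 866795 mod 8 = 3, so (230956/866795) = (-1)^2·(57739/866795); sign now +1
reciprocity: (57739/866795) = -1·(866795/57739) since 57739 mod 4 = 3, 866795 mod 4 = 3; sign now -1
(866795/57739) = (710/57739)   [reduce mod 57739]
710 = 2^1·355; (2/57739) = -1 since 57739 mod 8 = 3, so (710/57739) = (-1)^1·(355/57739); sign now +1
reciprocity: (355/57739) = -1·(57739/355) since 355 mod 4 = 3, 57739 mod 4 = 3; sign now -1
(57739/355) = (229/355)   [reduce mod 355]
reciprocity: (229/355) = +1·(355/229) since 229 mod 4 = 1, 355 mod 4 = 3; sign now -1
(355/229) = (126/229)   [reduce mod 229]
126 = 2^1·63; (2/229) = -1 since 229 mod 8 = 5, so (126/229) = (-1)^1·(63/229); sign now +1
reciprocity: (63/229) = +1·(229/63) since 63 mod 4 = 3, 229 mod 4 = 1; sign now +1
(229/63) = (40/63)   [reduce mod 63]
40 = 2^3·5; (2/63) = +1 since 63 mod 8 = 7, so (40/63) = (+1)^3·(5/63); sign now +1
reciprocity: (5/63) = +1·(63/5) since 5 mod 4 = 1, 63 mod 4 = 3; sign now +1
(63/5) = (3/5)   [reduce mod 5]
reciprocity: (3/5) = +1·(5/3) since 3 mod 4 = 3, 5 mod 4 = 1; sign now +1
(5/3) = (2/3)   [reduce mod 3]
2 = 2^1·1; (2/3) = -1 since 3 mod 8 = 3, so (2/3) = (-1)^1·(1/3); sign now -1
(1/3) = 1; final value = sign = -1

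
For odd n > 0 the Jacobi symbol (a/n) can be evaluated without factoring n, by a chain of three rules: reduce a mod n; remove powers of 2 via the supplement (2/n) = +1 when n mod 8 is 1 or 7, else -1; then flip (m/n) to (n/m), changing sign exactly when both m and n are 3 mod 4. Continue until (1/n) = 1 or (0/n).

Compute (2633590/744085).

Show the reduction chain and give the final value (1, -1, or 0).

0

(2633590/744085): 2633590 mod 744085 = 401335, so (2633590/744085) = (401335/744085)
flip (401335/744085) -> (744085/401335): both odd, 401335 mod 4 = 3, 744085 mod 4 = 1, so the flip contributes +1; sign now +1
(744085/401335): 744085 mod 401335 = 342750, so (744085/401335) = (342750/401335)
factor out 2^1: 342750 = 2^1·171375; with 401335 mod 8 = 7, (2/401335) = +1; sign now +1; continue with (171375/401335)
flip (171375/401335) -> (401335/171375): both odd, 171375 mod 4 = 3, 401335 mod 4 = 3, so the flip contributes -1; sign now -1
(401335/171375): 401335 mod 171375 = 58585, so (401335/171375) = (58585/171375)
flip (58585/171375) -> (171375/58585): both odd, 58585 mod 4 = 1, 171375 mod 4 = 3, so the flip contributes +1; sign now -1
(171375/58585): 171375 mod 58585 = 54205, so (171375/58585) = (54205/58585)
flip (54205/58585) -> (58585/54205): both odd, 54205 mod 4 = 1, 58585 mod 4 = 1, so the flip contributes +1; sign now -1
(58585/54205): 58585 mod 54205 = 4380, so (58585/54205) = (4380/54205)
factor out 2^2: 4380 = 2^2·1095; with 54205 mod 8 = 5, (2/54205) = -1; sign now -1; continue with (1095/54205)
flip (1095/54205) -> (54205/1095): both odd, 1095 mod 4 = 3, 54205 mod 4 = 1, so the flip contributes +1; sign now -1
(54205/1095): 54205 mod 1095 = 550, so (54205/1095) = (550/1095)
factor out 2^1: 550 = 2^1·275; with 1095 mod 8 = 7, (2/1095) = +1; sign now -1; continue with (275/1095)
flip (275/1095) -> (1095/275): both odd, 275 mod 4 = 3, 1095 mod 4 = 3, so the flip contributes -1; sign now +1
(1095/275): 1095 mod 275 = 270, so (1095/275) = (270/275)
factor out 2^1: 270 = 2^1·135; with 275 mod 8 = 3, (2/275) = -1; sign now -1; continue with (135/275)
flip (135/275) -> (275/135): both odd, 135 mod 4 = 3, 275 mod 4 = 3, so the flip contributes -1; sign now +1
(275/135): 275 mod 135 = 5, so (275/135) = (5/135)
flip (5/135) -> (135/5): both odd, 5 mod 4 = 1, 135 mod 4 = 3, so the flip contributes +1; sign now +1
(135/5): 135 mod 5 = 0, so (135/5) = (0/5)
reached (0/5); gcd(a, n) > 1, so (0/5) = 0 and the symbol is 0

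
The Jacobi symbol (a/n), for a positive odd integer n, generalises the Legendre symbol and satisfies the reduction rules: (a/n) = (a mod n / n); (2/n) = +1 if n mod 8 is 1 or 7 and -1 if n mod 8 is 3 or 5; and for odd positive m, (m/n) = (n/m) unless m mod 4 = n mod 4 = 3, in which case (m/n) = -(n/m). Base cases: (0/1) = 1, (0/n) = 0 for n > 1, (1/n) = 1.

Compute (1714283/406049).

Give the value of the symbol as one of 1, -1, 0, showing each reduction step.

-1

(1714283/406049) = (90087/406049)   [reduce mod 406049]
reciprocity: (90087/406049) = +1·(406049/90087) since 90087 mod 4 = 3, 406049 mod 4 = 1; sign now +1
(406049/90087) = (45701/90087)   [reduce mod 90087]
reciprocity: (45701/90087) = +1·(90087/45701) since 45701 mod 4 = 1, 90087 mod 4 = 3; sign now +1
(90087/45701) = (44386/45701)   [reduce mod 45701]
44386 = 2^1·22193; (2/45701) = -1 since 45701 mod 8 = 5, so (44386/45701) = (-1)^1·(22193/45701); sign now -1
reciprocity: (22193/45701) = +1·(45701/22193) since 22193 mod 4 = 1, 45701 mod 4 = 1; sign now -1
(45701/22193) = (1315/22193)   [reduce mod 22193]
reciprocity: (1315/22193) = +1·(22193/1315) since 1315 mod 4 = 3, 22193 mod 4 = 1; sign now -1
(22193/1315) = (1153/1315)   [reduce mod 1315]
reciprocity: (1153/1315) = +1·(1315/1153) since 1153 mod 4 = 1, 1315 mod 4 = 3; sign now -1
(1315/1153) = (162/1153)   [reduce mod 1153]
162 = 2^1·81; (2/1153) = +1 since 1153 mod 8 = 1, so (162/1153) = (+1)^1·(81/1153); sign now -1
reciprocity: (81/1153) = +1·(1153/81) since 81 mod 4 = 1, 1153 mod 4 = 1; sign now -1
(1153/81) = (19/81)   [reduce mod 81]
reciprocity: (19/81) = +1·(81/19) since 19 mod 4 = 3, 81 mod 4 = 1; sign now -1
(81/19) = (5/19)   [reduce mod 19]
reciprocity: (5/19) = +1·(19/5) since 5 mod 4 = 1, 19 mod 4 = 3; sign now -1
(19/5) = (4/5)   [reduce mod 5]
4 = 2^2·1; (2/5) = -1 since 5 mod 8 = 5, so (4/5) = (-1)^2·(1/5); sign now -1
(1/5) = 1; final value = sign = -1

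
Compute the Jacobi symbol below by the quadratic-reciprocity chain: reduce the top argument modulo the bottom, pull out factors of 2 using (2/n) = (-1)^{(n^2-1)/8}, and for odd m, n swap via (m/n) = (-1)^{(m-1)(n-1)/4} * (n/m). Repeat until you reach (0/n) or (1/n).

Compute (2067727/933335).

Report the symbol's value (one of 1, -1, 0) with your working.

(2067727/933335) = (201057/933335)   [reduce mod 933335]
reciprocity: (201057/933335) = +1·(933335/201057) since 201057 mod 4 = 1, 933335 mod 4 = 3; sign now +1
(933335/201057) = (129107/201057)   [reduce mod 201057]
reciprocity: (129107/201057) = +1·(201057/129107) since 129107 mod 4 = 3, 201057 mod 4 = 1; sign now +1
(201057/129107) = (71950/129107)   [reduce mod 129107]
71950 = 2^1·35975; (2/129107) = -1 since 129107 mod 8 = 3, so (71950/129107) = (-1)^1·(35975/129107); sign now -1
reciprocity: (35975/129107) = -1·(129107/35975) since 35975 mod 4 = 3, 129107 mod 4 = 3; sign now +1
(129107/35975) = (21182/35975)   [reduce mod 35975]
21182 = 2^1·10591; (2/35975) = +1 since 35975 mod 8 = 7, so (21182/35975) = (+1)^1·(10591/35975); sign now +1
reciprocity: (10591/35975) = -1·(35975/10591) since 10591 mod 4 = 3, 35975 mod 4 = 3; sign now -1
(35975/10591) = (4202/10591)   [reduce mod 10591]
4202 = 2^1·2101; (2/10591) = +1 since 10591 mod 8 = 7, so (4202/10591) = (+1)^1·(2101/10591); sign now -1
reciprocity: (2101/10591) = +1·(10591/2101) since 2101 mod 4 = 1, 10591 mod 4 = 3; sign now -1
(10591/2101) = (86/2101)   [reduce mod 2101]
86 = 2^1·43; (2/2101) = -1 since 2101 mod 8 = 5, so (86/2101) = (-1)^1·(43/2101); sign now +1
reciprocity: (43/2101) = +1·(2101/43) since 43 mod 4 = 3, 2101 mod 4 = 1; sign now +1
(2101/43) = (37/43)   [reduce mod 43]
reciprocity: (37/43) = +1·(43/37) since 37 mod 4 = 1, 43 mod 4 = 3; sign now +1
(43/37) = (6/37)   [reduce mod 37]
6 = 2^1·3; (2/37) = -1 since 37 mod 8 = 5, so (6/37) = (-1)^1·(3/37); sign now -1
reciprocity: (3/37) = +1·(37/3) since 3 mod 4 = 3, 37 mod 4 = 1; sign now -1
(37/3) = (1/3)   [reduce mod 3]
(1/3) = 1; final value = sign = -1

-1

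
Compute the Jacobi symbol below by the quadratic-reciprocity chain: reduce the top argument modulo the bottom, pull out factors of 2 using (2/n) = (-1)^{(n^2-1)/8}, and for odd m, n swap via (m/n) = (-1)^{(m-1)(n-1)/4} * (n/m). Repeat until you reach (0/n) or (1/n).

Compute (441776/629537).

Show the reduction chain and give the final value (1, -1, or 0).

441776 = 2^4·27611; (2/629537) = +1 since 629537 mod 8 = 1, so (441776/629537) = (+1)^4·(27611/629537); sign now +1
reciprocity: (27611/629537) = +1·(629537/27611) since 27611 mod 4 = 3, 629537 mod 4 = 1; sign now +1
(629537/27611) = (22095/27611)   [reduce mod 27611]
reciprocity: (22095/27611) = -1·(27611/22095) since 22095 mod 4 = 3, 27611 mod 4 = 3; sign now -1
(27611/22095) = (5516/22095)   [reduce mod 22095]
5516 = 2^2·1379; (2/22095) = +1 since 22095 mod 8 = 7, so (5516/22095) = (+1)^2·(1379/22095); sign now -1
reciprocity: (1379/22095) = -1·(22095/1379) since 1379 mod 4 = 3, 22095 mod 4 = 3; sign now +1
(22095/1379) = (31/1379)   [reduce mod 1379]
reciprocity: (31/1379) = -1·(1379/31) since 31 mod 4 = 3, 1379 mod 4 = 3; sign now -1
(1379/31) = (15/31)   [reduce mod 31]
reciprocity: (15/31) = -1·(31/15) since 15 mod 4 = 3, 31 mod 4 = 3; sign now +1
(31/15) = (1/15)   [reduce mod 15]
(1/15) = 1; final value = sign = +1

1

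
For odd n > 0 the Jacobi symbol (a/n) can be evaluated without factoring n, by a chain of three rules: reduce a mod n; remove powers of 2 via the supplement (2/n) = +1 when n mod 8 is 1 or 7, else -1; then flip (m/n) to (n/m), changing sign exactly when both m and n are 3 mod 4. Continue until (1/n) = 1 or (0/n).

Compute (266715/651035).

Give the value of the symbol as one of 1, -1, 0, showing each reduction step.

0

reciprocity: (266715/651035) = -1·(651035/266715) since 266715 mod 4 = 3, 651035 mod 4 = 3; sign now -1
(651035/266715) = (117605/266715)   [reduce mod 266715]
reciprocity: (117605/266715) = +1·(266715/117605) since 117605 mod 4 = 1, 266715 mod 4 = 3; sign now -1
(266715/117605) = (31505/117605)   [reduce mod 117605]
reciprocity: (31505/117605) = +1·(117605/31505) since 31505 mod 4 = 1, 117605 mod 4 = 1; sign now -1
(117605/31505) = (23090/31505)   [reduce mod 31505]
23090 = 2^1·11545; (2/31505) = +1 since 31505 mod 8 = 1, so (23090/31505) = (+1)^1·(11545/31505); sign now -1
reciprocity: (11545/31505) = +1·(31505/11545) since 11545 mod 4 = 1, 31505 mod 4 = 1; sign now -1
(31505/11545) = (8415/11545)   [reduce mod 11545]
reciprocity: (8415/11545) = +1·(11545/8415) since 8415 mod 4 = 3, 11545 mod 4 = 1; sign now -1
(11545/8415) = (3130/8415)   [reduce mod 8415]
3130 = 2^1·1565; (2/8415) = +1 since 8415 mod 8 = 7, so (3130/8415) = (+1)^1·(1565/8415); sign now -1
reciprocity: (1565/8415) = +1·(8415/1565) since 1565 mod 4 = 1, 8415 mod 4 = 3; sign now -1
(8415/1565) = (590/1565)   [reduce mod 1565]
590 = 2^1·295; (2/1565) = -1 since 1565 mod 8 = 5, so (590/1565) = (-1)^1·(295/1565); sign now +1
reciprocity: (295/1565) = +1·(1565/295) since 295 mod 4 = 3, 1565 mod 4 = 1; sign now +1
(1565/295) = (90/295)   [reduce mod 295]
90 = 2^1·45; (2/295) = +1 since 295 mod 8 = 7, so (90/295) = (+1)^1·(45/295); sign now +1
reciprocity: (45/295) = +1·(295/45) since 45 mod 4 = 1, 295 mod 4 = 3; sign now +1
(295/45) = (25/45)   [reduce mod 45]
reciprocity: (25/45) = +1·(45/25) since 25 mod 4 = 1, 45 mod 4 = 1; sign now +1
(45/25) = (20/25)   [reduce mod 25]
20 = 2^2·5; (2/25) = +1 since 25 mod 8 = 1, so (20/25) = (+1)^2·(5/25); sign now +1
reciprocity: (5/25) = +1·(25/5) since 5 mod 4 = 1, 25 mod 4 = 1; sign now +1
(25/5) = (0/5)   [reduce mod 5]
(0/5) = 0   [gcd(a, n) > 1]; final value = 0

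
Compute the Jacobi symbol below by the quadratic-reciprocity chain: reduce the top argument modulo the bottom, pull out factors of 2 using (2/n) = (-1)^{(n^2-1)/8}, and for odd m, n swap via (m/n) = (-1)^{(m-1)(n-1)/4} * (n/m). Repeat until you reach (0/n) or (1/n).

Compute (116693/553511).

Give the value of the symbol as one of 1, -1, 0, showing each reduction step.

-1

flip (116693/553511) -> (553511/116693): both odd, 116693 mod 4 = 1, 553511 mod 4 = 3, so the flip contributes +1; sign now +1
(553511/116693): 553511 mod 116693 = 86739, so (553511/116693) = (86739/116693)
flip (86739/116693) -> (116693/86739): both odd, 86739 mod 4 = 3, 116693 mod 4 = 1, so the flip contributes +1; sign now +1
(116693/86739): 116693 mod 86739 = 29954, so (116693/86739) = (29954/86739)
factor out 2^1: 29954 = 2^1·14977; with 86739 mod 8 = 3, (2/86739) = -1; sign now -1; continue with (14977/86739)
flip (14977/86739) -> (86739/14977): both odd, 14977 mod 4 = 1, 86739 mod 4 = 3, so the flip contributes +1; sign now -1
(86739/14977): 86739 mod 14977 = 11854, so (86739/14977) = (11854/14977)
factor out 2^1: 11854 = 2^1·5927; with 14977 mod 8 = 1, (2/14977) = +1; sign now -1; continue with (5927/14977)
flip (5927/14977) -> (14977/5927): both odd, 5927 mod 4 = 3, 14977 mod 4 = 1, so the flip contributes +1; sign now -1
(14977/5927): 14977 mod 5927 = 3123, so (14977/5927) = (3123/5927)
flip (3123/5927) -> (5927/3123): both odd, 3123 mod 4 = 3, 5927 mod 4 = 3, so the flip contributes -1; sign now +1
(5927/3123): 5927 mod 3123 = 2804, so (5927/3123) = (2804/3123)
factor out 2^2: 2804 = 2^2·701; with 3123 mod 8 = 3, (2/3123) = -1; sign now +1; continue with (701/3123)
flip (701/3123) -> (3123/701): both odd, 701 mod 4 = 1, 3123 mod 4 = 3, so the flip contributes +1; sign now +1
(3123/701): 3123 mod 701 = 319, so (3123/701) = (319/701)
flip (319/701) -> (701/319): both odd, 319 mod 4 = 3, 701 mod 4 = 1, so the flip contributes +1; sign now +1
(701/319): 701 mod 319 = 63, so (701/319) = (63/319)
flip (63/319) -> (319/63): both odd, 63 mod 4 = 3, 319 mod 4 = 3, so the flip contributes -1; sign now -1
(319/63): 319 mod 63 = 4, so (319/63) = (4/63)
factor out 2^2: 4 = 2^2·1; with 63 mod 8 = 7, (2/63) = +1; sign now -1; continue with (1/63)
reached (1/63) = 1, so the symbol is -1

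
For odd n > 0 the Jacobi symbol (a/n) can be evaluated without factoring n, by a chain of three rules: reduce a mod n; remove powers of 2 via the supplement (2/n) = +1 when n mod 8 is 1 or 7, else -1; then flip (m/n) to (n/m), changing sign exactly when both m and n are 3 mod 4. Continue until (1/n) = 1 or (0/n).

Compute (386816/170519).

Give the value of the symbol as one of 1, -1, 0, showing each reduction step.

1

(386816/170519) = (45778/170519)   [reduce mod 170519]
45778 = 2^1·22889; (2/170519) = +1 since 170519 mod 8 = 7, so (45778/170519) = (+1)^1·(22889/170519); sign now +1
reciprocity: (22889/170519) = +1·(170519/22889) since 22889 mod 4 = 1, 170519 mod 4 = 3; sign now +1
(170519/22889) = (10296/22889)   [reduce mod 22889]
10296 = 2^3·1287; (2/22889) = +1 since 22889 mod 8 = 1, so (10296/22889) = (+1)^3·(1287/22889); sign now +1
reciprocity: (1287/22889) = +1·(22889/1287) since 1287 mod 4 = 3, 22889 mod 4 = 1; sign now +1
(22889/1287) = (1010/1287)   [reduce mod 1287]
1010 = 2^1·505; (2/1287) = +1 since 1287 mod 8 = 7, so (1010/1287) = (+1)^1·(505/1287); sign now +1
reciprocity: (505/1287) = +1·(1287/505) since 505 mod 4 = 1, 1287 mod 4 = 3; sign now +1
(1287/505) = (277/505)   [reduce mod 505]
reciprocity: (277/505) = +1·(505/277) since 277 mod 4 = 1, 505 mod 4 = 1; sign now +1
(505/277) = (228/277)   [reduce mod 277]
228 = 2^2·57; (2/277) = -1 since 277 mod 8 = 5, so (228/277) = (-1)^2·(57/277); sign now +1
reciprocity: (57/277) = +1·(277/57) since 57 mod 4 = 1, 277 mod 4 = 1; sign now +1
(277/57) = (49/57)   [reduce mod 57]
reciprocity: (49/57) = +1·(57/49) since 49 mod 4 = 1, 57 mod 4 = 1; sign now +1
(57/49) = (8/49)   [reduce mod 49]
8 = 2^3·1; (2/49) = +1 since 49 mod 8 = 1, so (8/49) = (+1)^3·(1/49); sign now +1
(1/49) = 1; final value = sign = +1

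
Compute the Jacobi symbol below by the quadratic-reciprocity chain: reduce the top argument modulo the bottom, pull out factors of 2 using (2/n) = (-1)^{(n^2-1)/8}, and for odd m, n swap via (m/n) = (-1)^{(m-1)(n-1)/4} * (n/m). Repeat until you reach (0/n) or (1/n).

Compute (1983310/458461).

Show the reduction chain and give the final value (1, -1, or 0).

0

(1983310/458461): 1983310 mod 458461 = 149466, so (1983310/458461) = (149466/458461)
factor out 2^1: 149466 = 2^1·74733; with 458461 mod 8 = 5, (2/458461) = -1; sign now -1; continue with (74733/458461)
flip (74733/458461) -> (458461/74733): both odd, 74733 mod 4 = 1, 458461 mod 4 = 1, so the flip contributes +1; sign now -1
(458461/74733): 458461 mod 74733 = 10063, so (458461/74733) = (10063/74733)
flip (10063/74733) -> (74733/10063): both odd, 10063 mod 4 = 3, 74733 mod 4 = 1, so the flip contributes +1; sign now -1
(74733/10063): 74733 mod 10063 = 4292, so (74733/10063) = (4292/10063)
factor out 2^2: 4292 = 2^2·1073; with 10063 mod 8 = 7, (2/10063) = +1; sign now -1; continue with (1073/10063)
flip (1073/10063) -> (10063/1073): both odd, 1073 mod 4 = 1, 10063 mod 4 = 3, so the flip contributes +1; sign now -1
(10063/1073): 10063 mod 1073 = 406, so (10063/1073) = (406/1073)
factor out 2^1: 406 = 2^1·203; with 1073 mod 8 = 1, (2/1073) = +1; sign now -1; continue with (203/1073)
flip (203/1073) -> (1073/203): both odd, 203 mod 4 = 3, 1073 mod 4 = 1, so the flip contributes +1; sign now -1
(1073/203): 1073 mod 203 = 58, so (1073/203) = (58/203)
factor out 2^1: 58 = 2^1·29; with 203 mod 8 = 3, (2/203) = -1; sign now +1; continue with (29/203)
flip (29/203) -> (203/29): both odd, 29 mod 4 = 1, 203 mod 4 = 3, so the flip contributes +1; sign now +1
(203/29): 203 mod 29 = 0, so (203/29) = (0/29)
reached (0/29); gcd(a, n) > 1, so (0/29) = 0 and the symbol is 0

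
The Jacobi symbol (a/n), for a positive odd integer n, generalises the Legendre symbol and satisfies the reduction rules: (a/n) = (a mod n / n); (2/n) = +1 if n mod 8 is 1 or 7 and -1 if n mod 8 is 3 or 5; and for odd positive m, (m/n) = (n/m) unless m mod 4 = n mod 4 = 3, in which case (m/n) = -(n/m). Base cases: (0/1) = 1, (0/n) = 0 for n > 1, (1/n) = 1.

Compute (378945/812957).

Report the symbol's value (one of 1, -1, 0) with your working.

1

reciprocity: (378945/812957) = +1·(812957/378945) since 378945 mod 4 = 1, 812957 mod 4 = 1; sign now +1
(812957/378945) = (55067/378945)   [reduce mod 378945]
reciprocity: (55067/378945) = +1·(378945/55067) since 55067 mod 4 = 3, 378945 mod 4 = 1; sign now +1
(378945/55067) = (48543/55067)   [reduce mod 55067]
reciprocity: (48543/55067) = -1·(55067/48543) since 48543 mod 4 = 3, 55067 mod 4 = 3; sign now -1
(55067/48543) = (6524/48543)   [reduce mod 48543]
6524 = 2^2·1631; (2/48543) = +1 since 48543 mod 8 = 7, so (6524/48543) = (+1)^2·(1631/48543); sign now -1
reciprocity: (1631/48543) = -1·(48543/1631) since 1631 mod 4 = 3, 48543 mod 4 = 3; sign now +1
(48543/1631) = (1244/1631)   [reduce mod 1631]
1244 = 2^2·311; (2/1631) = +1 since 1631 mod 8 = 7, so (1244/1631) = (+1)^2·(311/1631); sign now +1
reciprocity: (311/1631) = -1·(1631/311) since 311 mod 4 = 3, 1631 mod 4 = 3; sign now -1
(1631/311) = (76/311)   [reduce mod 311]
76 = 2^2·19; (2/311) = +1 since 311 mod 8 = 7, so (76/311) = (+1)^2·(19/311); sign now -1
reciprocity: (19/311) = -1·(311/19) since 19 mod 4 = 3, 311 mod 4 = 3; sign now +1
(311/19) = (7/19)   [reduce mod 19]
reciprocity: (7/19) = -1·(19/7) since 7 mod 4 = 3, 19 mod 4 = 3; sign now -1
(19/7) = (5/7)   [reduce mod 7]
reciprocity: (5/7) = +1·(7/5) since 5 mod 4 = 1, 7 mod 4 = 3; sign now -1
(7/5) = (2/5)   [reduce mod 5]
2 = 2^1·1; (2/5) = -1 since 5 mod 8 = 5, so (2/5) = (-1)^1·(1/5); sign now +1
(1/5) = 1; final value = sign = +1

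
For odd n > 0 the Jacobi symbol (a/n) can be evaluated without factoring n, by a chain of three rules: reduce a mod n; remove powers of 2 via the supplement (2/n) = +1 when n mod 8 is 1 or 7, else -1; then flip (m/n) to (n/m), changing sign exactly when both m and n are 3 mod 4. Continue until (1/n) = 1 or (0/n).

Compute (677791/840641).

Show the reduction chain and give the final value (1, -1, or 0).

1

reciprocity: (677791/840641) = +1·(840641/677791) since 677791 mod 4 = 3, 840641 mod 4 = 1; sign now +1
(840641/677791) = (162850/677791)   [reduce mod 677791]
162850 = 2^1·81425; (2/677791) = +1 since 677791 mod 8 = 7, so (162850/677791) = (+1)^1·(81425/677791); sign now +1
reciprocity: (81425/677791) = +1·(677791/81425) since 81425 mod 4 = 1, 677791 mod 4 = 3; sign now +1
(677791/81425) = (26391/81425)   [reduce mod 81425]
reciprocity: (26391/81425) = +1·(81425/26391) since 26391 mod 4 = 3, 81425 mod 4 = 1; sign now +1
(81425/26391) = (2252/26391)   [reduce mod 26391]
2252 = 2^2·563; (2/26391) = +1 since 26391 mod 8 = 7, so (2252/26391) = (+1)^2·(563/26391); sign now +1
reciprocity: (563/26391) = -1·(26391/563) since 563 mod 4 = 3, 26391 mod 4 = 3; sign now -1
(26391/563) = (493/563)   [reduce mod 563]
reciprocity: (493/563) = +1·(563/493) since 493 mod 4 = 1, 563 mod 4 = 3; sign now -1
(563/493) = (70/493)   [reduce mod 493]
70 = 2^1·35; (2/493) = -1 since 493 mod 8 = 5, so (70/493) = (-1)^1·(35/493); sign now +1
reciprocity: (35/493) = +1·(493/35) since 35 mod 4 = 3, 493 mod 4 = 1; sign now +1
(493/35) = (3/35)   [reduce mod 35]
reciprocity: (3/35) = -1·(35/3) since 3 mod 4 = 3, 35 mod 4 = 3; sign now -1
(35/3) = (2/3)   [reduce mod 3]
2 = 2^1·1; (2/3) = -1 since 3 mod 8 = 3, so (2/3) = (-1)^1·(1/3); sign now +1
(1/3) = 1; final value = sign = +1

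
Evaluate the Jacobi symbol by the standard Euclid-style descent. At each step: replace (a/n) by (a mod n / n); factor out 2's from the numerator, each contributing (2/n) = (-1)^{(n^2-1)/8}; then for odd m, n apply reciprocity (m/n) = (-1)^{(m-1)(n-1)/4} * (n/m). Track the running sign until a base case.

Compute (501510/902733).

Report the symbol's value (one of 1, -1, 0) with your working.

0

501510 = 2^1·250755; (2/902733) = -1 since 902733 mod 8 = 5, so (501510/902733) = (-1)^1·(250755/902733); sign now -1
reciprocity: (250755/902733) = +1·(902733/250755) since 250755 mod 4 = 3, 902733 mod 4 = 1; sign now -1
(902733/250755) = (150468/250755)   [reduce mod 250755]
150468 = 2^2·37617; (2/250755) = -1 since 250755 mod 8 = 3, so (150468/250755) = (-1)^2·(37617/250755); sign now -1
reciprocity: (37617/250755) = +1·(250755/37617) since 37617 mod 4 = 1, 250755 mod 4 = 3; sign now -1
(250755/37617) = (25053/37617)   [reduce mod 37617]
reciprocity: (25053/37617) = +1·(37617/25053) since 25053 mod 4 = 1, 37617 mod 4 = 1; sign now -1
(37617/25053) = (12564/25053)   [reduce mod 25053]
12564 = 2^2·3141; (2/25053) = -1 since 25053 mod 8 = 5, so (12564/25053) = (-1)^2·(3141/25053); sign now -1
reciprocity: (3141/25053) = +1·(25053/3141) since 3141 mod 4 = 1, 25053 mod 4 = 1; sign now -1
(25053/3141) = (3066/3141)   [reduce mod 3141]
3066 = 2^1·1533; (2/3141) = -1 since 3141 mod 8 = 5, so (3066/3141) = (-1)^1·(1533/3141); sign now +1
reciprocity: (1533/3141) = +1·(3141/1533) since 1533 mod 4 = 1, 3141 mod 4 = 1; sign now +1
(3141/1533) = (75/1533)   [reduce mod 1533]
reciprocity: (75/1533) = +1·(1533/75) since 75 mod 4 = 3, 1533 mod 4 = 1; sign now +1
(1533/75) = (33/75)   [reduce mod 75]
reciprocity: (33/75) = +1·(75/33) since 33 mod 4 = 1, 75 mod 4 = 3; sign now +1
(75/33) = (9/33)   [reduce mod 33]
reciprocity: (9/33) = +1·(33/9) since 9 mod 4 = 1, 33 mod 4 = 1; sign now +1
(33/9) = (6/9)   [reduce mod 9]
6 = 2^1·3; (2/9) = +1 since 9 mod 8 = 1, so (6/9) = (+1)^1·(3/9); sign now +1
reciprocity: (3/9) = +1·(9/3) since 3 mod 4 = 3, 9 mod 4 = 1; sign now +1
(9/3) = (0/3)   [reduce mod 3]
(0/3) = 0   [gcd(a, n) > 1]; final value = 0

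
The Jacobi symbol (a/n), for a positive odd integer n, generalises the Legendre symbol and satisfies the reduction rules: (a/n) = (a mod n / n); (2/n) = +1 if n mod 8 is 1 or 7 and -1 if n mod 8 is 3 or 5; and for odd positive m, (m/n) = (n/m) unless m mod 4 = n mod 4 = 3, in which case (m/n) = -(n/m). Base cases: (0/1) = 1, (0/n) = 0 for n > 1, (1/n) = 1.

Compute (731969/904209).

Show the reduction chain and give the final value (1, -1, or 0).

reciprocity: (731969/904209) = +1·(904209/731969) since 731969 mod 4 = 1, 904209 mod 4 = 1; sign now +1
(904209/731969) = (172240/731969)   [reduce mod 731969]
172240 = 2^4·10765; (2/731969) = +1 since 731969 mod 8 = 1, so (172240/731969) = (+1)^4·(10765/731969); sign now +1
reciprocity: (10765/731969) = +1·(731969/10765) since 10765 mod 4 = 1, 731969 mod 4 = 1; sign now +1
(731969/10765) = (10714/10765)   [reduce mod 10765]
10714 = 2^1·5357; (2/10765) = -1 since 10765 mod 8 = 5, so (10714/10765) = (-1)^1·(5357/10765); sign now -1
reciprocity: (5357/10765) = +1·(10765/5357) since 5357 mod 4 = 1, 10765 mod 4 = 1; sign now -1
(10765/5357) = (51/5357)   [reduce mod 5357]
reciprocity: (51/5357) = +1·(5357/51) since 51 mod 4 = 3, 5357 mod 4 = 1; sign now -1
(5357/51) = (2/51)   [reduce mod 51]
2 = 2^1·1; (2/51) = -1 since 51 mod 8 = 3, so (2/51) = (-1)^1·(1/51); sign now +1
(1/51) = 1; final value = sign = +1

1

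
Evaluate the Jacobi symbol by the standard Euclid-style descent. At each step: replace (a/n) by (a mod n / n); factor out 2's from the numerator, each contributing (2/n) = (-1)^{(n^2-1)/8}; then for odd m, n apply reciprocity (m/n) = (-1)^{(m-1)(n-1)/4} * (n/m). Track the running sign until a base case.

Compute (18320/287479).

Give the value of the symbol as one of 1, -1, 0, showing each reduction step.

factor out 2^4: 18320 = 2^4·1145; with 287479 mod 8 = 7, (2/287479) = +1; sign now +1; continue with (1145/287479)
flip (1145/287479) -> (287479/1145): both odd, 1145 mod 4 = 1, 287479 mod 4 = 3, so the flip contributes +1; sign now +1
(287479/1145): 287479 mod 1145 = 84, so (287479/1145) = (84/1145)
factor out 2^2: 84 = 2^2·21; with 1145 mod 8 = 1, (2/1145) = +1; sign now +1; continue with (21/1145)
flip (21/1145) -> (1145/21): both odd, 21 mod 4 = 1, 1145 mod 4 = 1, so the flip contributes +1; sign now +1
(1145/21): 1145 mod 21 = 11, so (1145/21) = (11/21)
flip (11/21) -> (21/11): both odd, 11 mod 4 = 3, 21 mod 4 = 1, so the flip contributes +1; sign now +1
(21/11): 21 mod 11 = 10, so (21/11) = (10/11)
factor out 2^1: 10 = 2^1·5; with 11 mod 8 = 3, (2/11) = -1; sign now -1; continue with (5/11)
flip (5/11) -> (11/5): both odd, 5 mod 4 = 1, 11 mod 4 = 3, so the flip contributes +1; sign now -1
(11/5): 11 mod 5 = 1, so (11/5) = (1/5)
reached (1/5) = 1, so the symbol is -1

-1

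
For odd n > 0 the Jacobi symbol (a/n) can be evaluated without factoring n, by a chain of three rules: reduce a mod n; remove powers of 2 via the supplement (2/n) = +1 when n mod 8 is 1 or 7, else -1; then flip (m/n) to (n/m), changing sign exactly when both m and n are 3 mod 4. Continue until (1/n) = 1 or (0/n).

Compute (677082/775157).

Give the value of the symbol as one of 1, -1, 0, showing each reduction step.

-1

677082 = 2^1·338541; (2/775157) = -1 since 775157 mod 8 = 5, so (677082/775157) = (-1)^1·(338541/775157); sign now -1
reciprocity: (338541/775157) = +1·(775157/338541) since 338541 mod 4 = 1, 775157 mod 4 = 1; sign now -1
(775157/338541) = (98075/338541)   [reduce mod 338541]
reciprocity: (98075/338541) = +1·(338541/98075) since 98075 mod 4 = 3, 338541 mod 4 = 1; sign now -1
(338541/98075) = (44316/98075)   [reduce mod 98075]
44316 = 2^2·11079; (2/98075) = -1 since 98075 mod 8 = 3, so (44316/98075) = (-1)^2·(11079/98075); sign now -1
reciprocity: (11079/98075) = -1·(98075/11079) since 11079 mod 4 = 3, 98075 mod 4 = 3; sign now +1
(98075/11079) = (9443/11079)   [reduce mod 11079]
reciprocity: (9443/11079) = -1·(11079/9443) since 9443 mod 4 = 3, 11079 mod 4 = 3; sign now -1
(11079/9443) = (1636/9443)   [reduce mod 9443]
1636 = 2^2·409; (2/9443) = -1 since 9443 mod 8 = 3, so (1636/9443) = (-1)^2·(409/9443); sign now -1
reciprocity: (409/9443) = +1·(9443/409) since 409 mod 4 = 1, 9443 mod 4 = 3; sign now -1
(9443/409) = (36/409)   [reduce mod 409]
36 = 2^2·9; (2/409) = +1 since 409 mod 8 = 1, so (36/409) = (+1)^2·(9/409); sign now -1
reciprocity: (9/409) = +1·(409/9) since 9 mod 4 = 1, 409 mod 4 = 1; sign now -1
(409/9) = (4/9)   [reduce mod 9]
4 = 2^2·1; (2/9) = +1 since 9 mod 8 = 1, so (4/9) = (+1)^2·(1/9); sign now -1
(1/9) = 1; final value = sign = -1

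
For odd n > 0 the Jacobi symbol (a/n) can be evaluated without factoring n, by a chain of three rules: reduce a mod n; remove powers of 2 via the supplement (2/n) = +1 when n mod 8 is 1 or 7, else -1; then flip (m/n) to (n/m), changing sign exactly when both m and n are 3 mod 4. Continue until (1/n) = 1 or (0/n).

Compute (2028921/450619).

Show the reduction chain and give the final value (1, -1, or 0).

1

(2028921/450619): 2028921 mod 450619 = 226445, so (2028921/450619) = (226445/450619)
flip (226445/450619) -> (450619/226445): both odd, 226445 mod 4 = 1, 450619 mod 4 = 3, so the flip contributes +1; sign now +1
(450619/226445): 450619 mod 226445 = 224174, so (450619/226445) = (224174/226445)
factor out 2^1: 224174 = 2^1·112087; with 226445 mod 8 = 5, (2/226445) = -1; sign now -1; continue with (112087/226445)
flip (112087/226445) -> (226445/112087): both odd, 112087 mod 4 = 3, 226445 mod 4 = 1, so the flip contributes +1; sign now -1
(226445/112087): 226445 mod 112087 = 2271, so (226445/112087) = (2271/112087)
flip (2271/112087) -> (112087/2271): both odd, 2271 mod 4 = 3, 112087 mod 4 = 3, so the flip contributes -1; sign now +1
(112087/2271): 112087 mod 2271 = 808, so (112087/2271) = (808/2271)
factor out 2^3: 808 = 2^3·101; with 2271 mod 8 = 7, (2/2271) = +1; sign now +1; continue with (101/2271)
flip (101/2271) -> (2271/101): both odd, 101 mod 4 = 1, 2271 mod 4 = 3, so the flip contributes +1; sign now +1
(2271/101): 2271 mod 101 = 49, so (2271/101) = (49/101)
flip (49/101) -> (101/49): both odd, 49 mod 4 = 1, 101 mod 4 = 1, so the flip contributes +1; sign now +1
(101/49): 101 mod 49 = 3, so (101/49) = (3/49)
flip (3/49) -> (49/3): both odd, 3 mod 4 = 3, 49 mod 4 = 1, so the flip contributes +1; sign now +1
(49/3): 49 mod 3 = 1, so (49/3) = (1/3)
reached (1/3) = 1, so the symbol is +1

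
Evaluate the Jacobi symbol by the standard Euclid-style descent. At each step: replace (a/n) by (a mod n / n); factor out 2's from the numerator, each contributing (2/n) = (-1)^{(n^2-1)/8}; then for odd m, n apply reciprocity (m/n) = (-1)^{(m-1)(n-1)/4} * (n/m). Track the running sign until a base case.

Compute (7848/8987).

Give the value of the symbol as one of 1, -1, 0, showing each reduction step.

-1

7848 = 2^3·981; (2/8987) = -1 since 8987 mod 8 = 3, so (7848/8987) = (-1)^3·(981/8987); sign now -1
reciprocity: (981/8987) = +1·(8987/981) since 981 mod 4 = 1, 8987 mod 4 = 3; sign now -1
(8987/981) = (158/981)   [reduce mod 981]
158 = 2^1·79; (2/981) = -1 since 981 mod 8 = 5, so (158/981) = (-1)^1·(79/981); sign now +1
reciprocity: (79/981) = +1·(981/79) since 79 mod 4 = 3, 981 mod 4 = 1; sign now +1
(981/79) = (33/79)   [reduce mod 79]
reciprocity: (33/79) = +1·(79/33) since 33 mod 4 = 1, 79 mod 4 = 3; sign now +1
(79/33) = (13/33)   [reduce mod 33]
reciprocity: (13/33) = +1·(33/13) since 13 mod 4 = 1, 33 mod 4 = 1; sign now +1
(33/13) = (7/13)   [reduce mod 13]
reciprocity: (7/13) = +1·(13/7) since 7 mod 4 = 3, 13 mod 4 = 1; sign now +1
(13/7) = (6/7)   [reduce mod 7]
6 = 2^1·3; (2/7) = +1 since 7 mod 8 = 7, so (6/7) = (+1)^1·(3/7); sign now +1
reciprocity: (3/7) = -1·(7/3) since 3 mod 4 = 3, 7 mod 4 = 3; sign now -1
(7/3) = (1/3)   [reduce mod 3]
(1/3) = 1; final value = sign = -1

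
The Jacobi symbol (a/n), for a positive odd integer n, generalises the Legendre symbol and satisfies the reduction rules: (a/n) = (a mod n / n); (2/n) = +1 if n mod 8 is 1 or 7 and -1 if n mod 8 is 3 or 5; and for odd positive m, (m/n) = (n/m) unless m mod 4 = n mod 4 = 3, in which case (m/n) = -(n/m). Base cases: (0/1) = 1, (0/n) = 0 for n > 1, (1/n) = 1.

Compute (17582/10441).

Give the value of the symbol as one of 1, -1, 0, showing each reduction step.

(17582/10441) = (7141/10441)   [reduce mod 10441]
reciprocity: (7141/10441) = +1·(10441/7141) since 7141 mod 4 = 1, 10441 mod 4 = 1; sign now +1
(10441/7141) = (3300/7141)   [reduce mod 7141]
3300 = 2^2·825; (2/7141) = -1 since 7141 mod 8 = 5, so (3300/7141) = (-1)^2·(825/7141); sign now +1
reciprocity: (825/7141) = +1·(7141/825) since 825 mod 4 = 1, 7141 mod 4 = 1; sign now +1
(7141/825) = (541/825)   [reduce mod 825]
reciprocity: (541/825) = +1·(825/541) since 541 mod 4 = 1, 825 mod 4 = 1; sign now +1
(825/541) = (284/541)   [reduce mod 541]
284 = 2^2·71; (2/541) = -1 since 541 mod 8 = 5, so (284/541) = (-1)^2·(71/541); sign now +1
reciprocity: (71/541) = +1·(541/71) since 71 mod 4 = 3, 541 mod 4 = 1; sign now +1
(541/71) = (44/71)   [reduce mod 71]
44 = 2^2·11; (2/71) = +1 since 71 mod 8 = 7, so (44/71) = (+1)^2·(11/71); sign now +1
reciprocity: (11/71) = -1·(71/11) since 11 mod 4 = 3, 71 mod 4 = 3; sign now -1
(71/11) = (5/11)   [reduce mod 11]
reciprocity: (5/11) = +1·(11/5) since 5 mod 4 = 1, 11 mod 4 = 3; sign now -1
(11/5) = (1/5)   [reduce mod 5]
(1/5) = 1; final value = sign = -1

-1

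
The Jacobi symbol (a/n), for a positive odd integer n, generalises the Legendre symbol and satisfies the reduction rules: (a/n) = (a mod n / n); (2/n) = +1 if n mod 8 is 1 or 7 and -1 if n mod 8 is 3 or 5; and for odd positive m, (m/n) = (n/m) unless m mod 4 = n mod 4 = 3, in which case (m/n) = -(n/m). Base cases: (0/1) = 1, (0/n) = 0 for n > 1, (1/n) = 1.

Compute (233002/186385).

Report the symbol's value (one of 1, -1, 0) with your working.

-1

(233002/186385): 233002 mod 186385 = 46617, so (233002/186385) = (46617/186385)
flip (46617/186385) -> (186385/46617): both odd, 46617 mod 4 = 1, 186385 mod 4 = 1, so the flip contributes +1; sign now +1
(186385/46617): 186385 mod 46617 = 46534, so (186385/46617) = (46534/46617)
factor out 2^1: 46534 = 2^1·23267; with 46617 mod 8 = 1, (2/46617) = +1; sign now +1; continue with (23267/46617)
flip (23267/46617) -> (46617/23267): both odd, 23267 mod 4 = 3, 46617 mod 4 = 1, so the flip contributes +1; sign now +1
(46617/23267): 46617 mod 23267 = 83, so (46617/23267) = (83/23267)
flip (83/23267) -> (23267/83): both odd, 83 mod 4 = 3, 23267 mod 4 = 3, so the flip contributes -1; sign now -1
(23267/83): 23267 mod 83 = 27, so (23267/83) = (27/83)
flip (27/83) -> (83/27): both odd, 27 mod 4 = 3, 83 mod 4 = 3, so the flip contributes -1; sign now +1
(83/27): 83 mod 27 = 2, so (83/27) = (2/27)
factor out 2^1: 2 = 2^1·1; with 27 mod 8 = 3, (2/27) = -1; sign now -1; continue with (1/27)
reached (1/27) = 1, so the symbol is -1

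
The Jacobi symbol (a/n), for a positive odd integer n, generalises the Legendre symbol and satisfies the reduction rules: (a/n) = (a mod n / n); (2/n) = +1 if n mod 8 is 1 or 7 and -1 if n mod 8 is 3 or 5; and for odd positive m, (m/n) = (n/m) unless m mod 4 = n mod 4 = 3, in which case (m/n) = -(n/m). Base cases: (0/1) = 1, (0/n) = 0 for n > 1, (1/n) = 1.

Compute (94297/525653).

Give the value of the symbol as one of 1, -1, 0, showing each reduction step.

flip (94297/525653) -> (525653/94297): both odd, 94297 mod 4 = 1, 525653 mod 4 = 1, so the flip contributes +1; sign now +1
(525653/94297): 525653 mod 94297 = 54168, so (525653/94297) = (54168/94297)
factor out 2^3: 54168 = 2^3·6771; with 94297 mod 8 = 1, (2/94297) = +1; sign now +1; continue with (6771/94297)
flip (6771/94297) -> (94297/6771): both odd, 6771 mod 4 = 3, 94297 mod 4 = 1, so the flip contributes +1; sign now +1
(94297/6771): 94297 mod 6771 = 6274, so (94297/6771) = (6274/6771)
factor out 2^1: 6274 = 2^1·3137; with 6771 mod 8 = 3, (2/6771) = -1; sign now -1; continue with (3137/6771)
flip (3137/6771) -> (6771/3137): both odd, 3137 mod 4 = 1, 6771 mod 4 = 3, so the flip contributes +1; sign now -1
(6771/3137): 6771 mod 3137 = 497, so (6771/3137) = (497/3137)
flip (497/3137) -> (3137/497): both odd, 497 mod 4 = 1, 3137 mod 4 = 1, so the flip contributes +1; sign now -1
(3137/497): 3137 mod 497 = 155, so (3137/497) = (155/497)
flip (155/497) -> (497/155): both odd, 155 mod 4 = 3, 497 mod 4 = 1, so the flip contributes +1; sign now -1
(497/155): 497 mod 155 = 32, so (497/155) = (32/155)
factor out 2^5: 32 = 2^5·1; with 155 mod 8 = 3, (2/155) = -1; sign now +1; continue with (1/155)
reached (1/155) = 1, so the symbol is +1

1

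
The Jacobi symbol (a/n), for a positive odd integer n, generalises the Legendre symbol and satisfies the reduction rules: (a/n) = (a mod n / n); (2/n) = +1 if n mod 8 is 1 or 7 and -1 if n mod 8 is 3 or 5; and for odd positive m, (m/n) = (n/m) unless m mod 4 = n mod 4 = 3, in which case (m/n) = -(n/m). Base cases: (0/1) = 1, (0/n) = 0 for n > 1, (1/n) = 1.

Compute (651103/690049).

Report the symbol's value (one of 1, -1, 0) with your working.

reciprocity: (651103/690049) = +1·(690049/651103) since 651103 mod 4 = 3, 690049 mod 4 = 1; sign now +1
(690049/651103) = (38946/651103)   [reduce mod 651103]
38946 = 2^1·19473; (2/651103) = +1 since 651103 mod 8 = 7, so (38946/651103) = (+1)^1·(19473/651103); sign now +1
reciprocity: (19473/651103) = +1·(651103/19473) since 19473 mod 4 = 1, 651103 mod 4 = 3; sign now +1
(651103/19473) = (8494/19473)   [reduce mod 19473]
8494 = 2^1·4247; (2/19473) = +1 since 19473 mod 8 = 1, so (8494/19473) = (+1)^1·(4247/19473); sign now +1
reciprocity: (4247/19473) = +1·(19473/4247) since 4247 mod 4 = 3, 19473 mod 4 = 1; sign now +1
(19473/4247) = (2485/4247)   [reduce mod 4247]
reciprocity: (2485/4247) = +1·(4247/2485) since 2485 mod 4 = 1, 4247 mod 4 = 3; sign now +1
(4247/2485) = (1762/2485)   [reduce mod 2485]
1762 = 2^1·881; (2/2485) = -1 since 2485 mod 8 = 5, so (1762/2485) = (-1)^1·(881/2485); sign now -1
reciprocity: (881/2485) = +1·(2485/881) since 881 mod 4 = 1, 2485 mod 4 = 1; sign now -1
(2485/881) = (723/881)   [reduce mod 881]
reciprocity: (723/881) = +1·(881/723) since 723 mod 4 = 3, 881 mod 4 = 1; sign now -1
(881/723) = (158/723)   [reduce mod 723]
158 = 2^1·79; (2/723) = -1 since 723 mod 8 = 3, so (158/723) = (-1)^1·(79/723); sign now +1
reciprocity: (79/723) = -1·(723/79) since 79 mod 4 = 3, 723 mod 4 = 3; sign now -1
(723/79) = (12/79)   [reduce mod 79]
12 = 2^2·3; (2/79) = +1 since 79 mod 8 = 7, so (12/79) = (+1)^2·(3/79); sign now -1
reciprocity: (3/79) = -1·(79/3) since 3 mod 4 = 3, 79 mod 4 = 3; sign now +1
(79/3) = (1/3)   [reduce mod 3]
(1/3) = 1; final value = sign = +1

1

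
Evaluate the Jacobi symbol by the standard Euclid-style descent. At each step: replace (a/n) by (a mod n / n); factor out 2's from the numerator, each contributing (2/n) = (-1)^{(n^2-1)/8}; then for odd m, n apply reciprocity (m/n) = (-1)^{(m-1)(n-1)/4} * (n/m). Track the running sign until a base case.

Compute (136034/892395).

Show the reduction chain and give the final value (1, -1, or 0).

-1

136034 = 2^1·68017; (2/892395) = -1 since 892395 mod 8 = 3, so (136034/892395) = (-1)^1·(68017/892395); sign now -1
reciprocity: (68017/892395) = +1·(892395/68017) since 68017 mod 4 = 1, 892395 mod 4 = 3; sign now -1
(892395/68017) = (8174/68017)   [reduce mod 68017]
8174 = 2^1·4087; (2/68017) = +1 since 68017 mod 8 = 1, so (8174/68017) = (+1)^1·(4087/68017); sign now -1
reciprocity: (4087/68017) = +1·(68017/4087) since 4087 mod 4 = 3, 68017 mod 4 = 1; sign now -1
(68017/4087) = (2625/4087)   [reduce mod 4087]
reciprocity: (2625/4087) = +1·(4087/2625) since 2625 mod 4 = 1, 4087 mod 4 = 3; sign now -1
(4087/2625) = (1462/2625)   [reduce mod 2625]
1462 = 2^1·731; (2/2625) = +1 since 2625 mod 8 = 1, so (1462/2625) = (+1)^1·(731/2625); sign now -1
reciprocity: (731/2625) = +1·(2625/731) since 731 mod 4 = 3, 2625 mod 4 = 1; sign now -1
(2625/731) = (432/731)   [reduce mod 731]
432 = 2^4·27; (2/731) = -1 since 731 mod 8 = 3, so (432/731) = (-1)^4·(27/731); sign now -1
reciprocity: (27/731) = -1·(731/27) since 27 mod 4 = 3, 731 mod 4 = 3; sign now +1
(731/27) = (2/27)   [reduce mod 27]
2 = 2^1·1; (2/27) = -1 since 27 mod 8 = 3, so (2/27) = (-1)^1·(1/27); sign now -1
(1/27) = 1; final value = sign = -1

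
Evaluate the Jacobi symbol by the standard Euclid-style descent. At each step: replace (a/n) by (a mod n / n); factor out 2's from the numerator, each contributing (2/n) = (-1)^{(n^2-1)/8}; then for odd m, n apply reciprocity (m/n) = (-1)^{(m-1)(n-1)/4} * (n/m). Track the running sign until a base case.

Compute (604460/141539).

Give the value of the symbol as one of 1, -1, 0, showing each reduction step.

(604460/141539) = (38304/141539)   [reduce mod 141539]
38304 = 2^5·1197; (2/141539) = -1 since 141539 mod 8 = 3, so (38304/141539) = (-1)^5·(1197/141539); sign now -1
reciprocity: (1197/141539) = +1·(141539/1197) since 1197 mod 4 = 1, 141539 mod 4 = 3; sign now -1
(141539/1197) = (293/1197)   [reduce mod 1197]
reciprocity: (293/1197) = +1·(1197/293) since 293 mod 4 = 1, 1197 mod 4 = 1; sign now -1
(1197/293) = (25/293)   [reduce mod 293]
reciprocity: (25/293) = +1·(293/25) since 25 mod 4 = 1, 293 mod 4 = 1; sign now -1
(293/25) = (18/25)   [reduce mod 25]
18 = 2^1·9; (2/25) = +1 since 25 mod 8 = 1, so (18/25) = (+1)^1·(9/25); sign now -1
reciprocity: (9/25) = +1·(25/9) since 9 mod 4 = 1, 25 mod 4 = 1; sign now -1
(25/9) = (7/9)   [reduce mod 9]
reciprocity: (7/9) = +1·(9/7) since 7 mod 4 = 3, 9 mod 4 = 1; sign now -1
(9/7) = (2/7)   [reduce mod 7]
2 = 2^1·1; (2/7) = +1 since 7 mod 8 = 7, so (2/7) = (+1)^1·(1/7); sign now -1
(1/7) = 1; final value = sign = -1

-1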